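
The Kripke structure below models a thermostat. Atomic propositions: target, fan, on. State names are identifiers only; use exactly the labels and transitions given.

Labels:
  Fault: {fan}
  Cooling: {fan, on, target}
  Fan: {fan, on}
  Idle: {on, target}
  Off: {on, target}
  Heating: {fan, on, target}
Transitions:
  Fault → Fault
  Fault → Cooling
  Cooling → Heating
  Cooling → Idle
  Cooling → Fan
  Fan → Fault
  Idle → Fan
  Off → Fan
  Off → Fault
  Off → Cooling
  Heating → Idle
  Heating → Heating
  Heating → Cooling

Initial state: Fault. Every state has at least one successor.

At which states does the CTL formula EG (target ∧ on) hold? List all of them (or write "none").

States satisfying target ∧ on: {Cooling, Idle, Off, Heating}.
States satisfying EG (target ∧ on): {Cooling, Off, Heating}.

{Cooling, Off, Heating}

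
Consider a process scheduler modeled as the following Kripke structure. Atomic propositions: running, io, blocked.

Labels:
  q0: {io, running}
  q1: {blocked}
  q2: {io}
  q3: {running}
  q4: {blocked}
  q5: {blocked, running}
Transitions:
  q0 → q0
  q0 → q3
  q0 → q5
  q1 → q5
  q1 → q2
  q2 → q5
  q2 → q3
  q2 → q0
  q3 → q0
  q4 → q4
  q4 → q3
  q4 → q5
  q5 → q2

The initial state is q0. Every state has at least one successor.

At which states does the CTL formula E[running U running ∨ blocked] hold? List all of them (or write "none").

States satisfying running: {q0, q3, q5}.
States satisfying running ∨ blocked: {q0, q1, q3, q4, q5}.
States satisfying E[running U running ∨ blocked]: {q0, q1, q3, q4, q5}.

{q0, q1, q3, q4, q5}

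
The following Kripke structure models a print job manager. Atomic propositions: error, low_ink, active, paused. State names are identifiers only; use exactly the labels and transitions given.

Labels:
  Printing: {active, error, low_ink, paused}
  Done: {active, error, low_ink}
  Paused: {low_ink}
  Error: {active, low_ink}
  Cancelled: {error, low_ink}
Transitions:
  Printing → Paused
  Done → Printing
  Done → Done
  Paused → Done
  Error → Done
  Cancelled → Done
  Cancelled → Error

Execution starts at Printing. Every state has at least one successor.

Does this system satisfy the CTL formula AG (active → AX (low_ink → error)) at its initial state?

Violated

States satisfying active → AX (low_ink → error): {Done, Paused, Error, Cancelled}.
States satisfying AG (active → AX (low_ink → error)): ∅.
Printing is reachable from Printing and violates active → AX (low_ink → error), so AG fails at Printing.
Printing ∉ Sat(AG (active → AX (low_ink → error))).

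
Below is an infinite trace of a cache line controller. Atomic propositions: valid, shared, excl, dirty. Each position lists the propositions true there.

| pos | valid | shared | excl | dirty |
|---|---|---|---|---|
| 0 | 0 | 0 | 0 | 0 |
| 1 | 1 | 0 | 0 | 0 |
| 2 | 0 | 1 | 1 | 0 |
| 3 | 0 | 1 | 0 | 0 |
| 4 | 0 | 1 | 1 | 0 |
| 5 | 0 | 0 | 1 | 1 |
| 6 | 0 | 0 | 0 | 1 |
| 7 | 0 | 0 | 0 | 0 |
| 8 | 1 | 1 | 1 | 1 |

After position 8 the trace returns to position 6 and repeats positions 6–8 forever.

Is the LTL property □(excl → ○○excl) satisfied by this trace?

excl → ○○excl must hold at every position from 0 onward. It fails at position 4, so □(excl → ○○excl) is false.
Positions where excl holds: 2, 4, 5, 8.
Check ○○excl at each: 2→ok, 4→fails, 5→fails, 8→fails.

No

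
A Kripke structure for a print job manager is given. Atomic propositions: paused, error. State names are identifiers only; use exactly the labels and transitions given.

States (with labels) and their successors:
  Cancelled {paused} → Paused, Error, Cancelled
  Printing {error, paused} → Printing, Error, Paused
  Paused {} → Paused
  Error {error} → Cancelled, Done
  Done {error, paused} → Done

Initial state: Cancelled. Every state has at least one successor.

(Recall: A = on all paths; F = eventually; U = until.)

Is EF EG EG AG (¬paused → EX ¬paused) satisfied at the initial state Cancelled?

States satisfying EG EG AG (¬paused → EX ¬paused): {Paused, Done}.
States satisfying EF EG EG AG (¬paused → EX ¬paused): {Cancelled, Printing, Paused, Error, Done}.
Some path from Cancelled reaches a state where EG EG AG (¬paused → EX ¬paused) holds.
Cancelled ∈ Sat(EF EG EG AG (¬paused → EX ¬paused)).

Holds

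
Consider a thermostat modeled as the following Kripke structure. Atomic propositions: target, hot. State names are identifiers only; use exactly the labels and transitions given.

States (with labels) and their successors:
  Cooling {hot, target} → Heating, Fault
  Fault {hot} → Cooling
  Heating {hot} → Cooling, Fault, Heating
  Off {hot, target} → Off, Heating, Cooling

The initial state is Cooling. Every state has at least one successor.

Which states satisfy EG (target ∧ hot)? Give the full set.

{Off}

States satisfying target ∧ hot: {Cooling, Off}.
States satisfying EG (target ∧ hot): {Off}.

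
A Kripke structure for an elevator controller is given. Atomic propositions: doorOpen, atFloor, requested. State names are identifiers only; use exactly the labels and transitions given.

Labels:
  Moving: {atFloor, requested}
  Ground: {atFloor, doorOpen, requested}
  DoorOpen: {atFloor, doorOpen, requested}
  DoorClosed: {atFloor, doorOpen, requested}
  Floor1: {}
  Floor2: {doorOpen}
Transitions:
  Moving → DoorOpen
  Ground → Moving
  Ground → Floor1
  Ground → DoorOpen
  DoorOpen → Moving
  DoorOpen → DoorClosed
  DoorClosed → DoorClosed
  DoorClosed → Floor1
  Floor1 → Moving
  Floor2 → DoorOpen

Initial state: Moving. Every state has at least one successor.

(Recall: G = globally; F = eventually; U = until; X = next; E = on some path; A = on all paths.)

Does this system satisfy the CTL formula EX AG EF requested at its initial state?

Satisfied

States satisfying AG EF requested: {Moving, Ground, DoorOpen, DoorClosed, Floor1, Floor2}.
States satisfying EX AG EF requested: {Moving, Ground, DoorOpen, DoorClosed, Floor1, Floor2}.
Moving ∈ Sat(EX AG EF requested).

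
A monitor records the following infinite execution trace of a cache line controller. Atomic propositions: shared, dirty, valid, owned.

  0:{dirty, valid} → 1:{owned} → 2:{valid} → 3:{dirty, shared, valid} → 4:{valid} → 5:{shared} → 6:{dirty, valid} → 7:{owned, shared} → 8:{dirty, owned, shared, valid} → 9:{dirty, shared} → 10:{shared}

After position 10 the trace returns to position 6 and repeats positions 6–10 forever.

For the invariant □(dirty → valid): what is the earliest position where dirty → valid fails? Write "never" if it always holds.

Check dirty → valid at each position in order: 0 ✓, 1 ✓, 2 ✓, 3 ✓, 4 ✓, 5 ✓, 6 ✓, 7 ✓, 8 ✓.
At position 9 the labels are {dirty, shared}, so dirty → valid is false there. This is the first violation.

9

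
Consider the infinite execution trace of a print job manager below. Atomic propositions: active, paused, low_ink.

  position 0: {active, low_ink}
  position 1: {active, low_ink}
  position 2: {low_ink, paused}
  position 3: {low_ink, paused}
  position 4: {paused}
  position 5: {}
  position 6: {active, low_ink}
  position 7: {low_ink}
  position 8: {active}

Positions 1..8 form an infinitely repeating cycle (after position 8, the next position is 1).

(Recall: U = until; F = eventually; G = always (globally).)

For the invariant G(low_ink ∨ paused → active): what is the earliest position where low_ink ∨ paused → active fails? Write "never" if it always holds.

Check low_ink ∨ paused → active at each position in order: 0 ✓, 1 ✓.
At position 2 the labels are {low_ink, paused}, so low_ink ∨ paused → active is false there. This is the first violation.

2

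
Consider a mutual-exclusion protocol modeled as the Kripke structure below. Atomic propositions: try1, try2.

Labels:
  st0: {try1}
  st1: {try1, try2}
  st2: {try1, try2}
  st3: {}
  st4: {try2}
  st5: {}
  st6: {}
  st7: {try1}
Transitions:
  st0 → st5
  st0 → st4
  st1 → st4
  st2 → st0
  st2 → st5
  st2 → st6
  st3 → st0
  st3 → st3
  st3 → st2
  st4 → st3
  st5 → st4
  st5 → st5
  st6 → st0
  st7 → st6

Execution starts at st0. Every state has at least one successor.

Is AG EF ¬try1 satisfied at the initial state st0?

Satisfied

States satisfying EF ¬try1: {st0, st1, st2, st3, st4, st5, st6, st7}.
States satisfying AG EF ¬try1: {st0, st1, st2, st3, st4, st5, st6, st7}.
Every state reachable from st0 satisfies EF ¬try1.
st0 ∈ Sat(AG EF ¬try1).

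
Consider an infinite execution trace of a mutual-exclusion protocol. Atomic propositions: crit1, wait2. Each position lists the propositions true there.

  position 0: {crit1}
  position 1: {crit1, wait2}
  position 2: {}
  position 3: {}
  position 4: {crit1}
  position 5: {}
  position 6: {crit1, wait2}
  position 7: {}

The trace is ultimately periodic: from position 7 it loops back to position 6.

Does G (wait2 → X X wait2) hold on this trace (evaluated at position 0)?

No

wait2 → X X wait2 must hold at every position from 0 onward. It fails at position 1, so G (wait2 → X X wait2) is false.
Positions where wait2 holds: 1, 6.
Check X X wait2 at each: 1→fails, 6→ok.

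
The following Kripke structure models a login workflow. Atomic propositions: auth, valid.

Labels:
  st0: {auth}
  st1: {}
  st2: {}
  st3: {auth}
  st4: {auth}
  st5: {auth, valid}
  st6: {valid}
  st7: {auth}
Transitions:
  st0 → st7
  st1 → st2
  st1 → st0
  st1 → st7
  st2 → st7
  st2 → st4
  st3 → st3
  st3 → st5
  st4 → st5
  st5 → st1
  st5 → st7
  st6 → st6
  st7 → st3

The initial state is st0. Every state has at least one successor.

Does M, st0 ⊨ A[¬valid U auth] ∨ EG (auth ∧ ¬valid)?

States satisfying ¬valid: {st0, st1, st2, st3, st4, st7}.
States satisfying auth: {st0, st3, st4, st5, st7}.
States satisfying A[¬valid U auth]: {st0, st1, st2, st3, st4, st5, st7}.
States satisfying auth ∧ ¬valid: {st0, st3, st4, st7}.
States satisfying EG (auth ∧ ¬valid): {st0, st3, st7}.
States satisfying A[¬valid U auth] ∨ EG (auth ∧ ¬valid): {st0, st1, st2, st3, st4, st5, st7}.
st0 ∈ Sat(A[¬valid U auth] ∨ EG (auth ∧ ¬valid)).

Holds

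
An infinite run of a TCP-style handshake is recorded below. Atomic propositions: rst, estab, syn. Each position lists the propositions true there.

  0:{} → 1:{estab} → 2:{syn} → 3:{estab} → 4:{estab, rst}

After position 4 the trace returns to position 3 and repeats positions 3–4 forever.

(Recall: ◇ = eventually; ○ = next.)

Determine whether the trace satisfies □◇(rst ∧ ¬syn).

◇(rst ∧ ¬syn) holds at every position 0..4, and those are all positions ever visited, so □◇(rst ∧ ¬syn) holds.

Satisfied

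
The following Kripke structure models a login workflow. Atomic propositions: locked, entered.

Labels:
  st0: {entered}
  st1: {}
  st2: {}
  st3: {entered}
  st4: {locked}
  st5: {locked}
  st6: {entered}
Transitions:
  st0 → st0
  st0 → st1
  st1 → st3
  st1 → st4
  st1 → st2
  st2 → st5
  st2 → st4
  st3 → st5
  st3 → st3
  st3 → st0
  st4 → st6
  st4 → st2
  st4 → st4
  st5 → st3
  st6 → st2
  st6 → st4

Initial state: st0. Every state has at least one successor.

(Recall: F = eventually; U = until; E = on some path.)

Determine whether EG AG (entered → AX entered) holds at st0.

States satisfying AG (entered → AX entered): ∅.
States satisfying EG AG (entered → AX entered): ∅.
No suitable path/successor from st0 witnesses the formula.
st0 ∉ Sat(EG AG (entered → AX entered)).

No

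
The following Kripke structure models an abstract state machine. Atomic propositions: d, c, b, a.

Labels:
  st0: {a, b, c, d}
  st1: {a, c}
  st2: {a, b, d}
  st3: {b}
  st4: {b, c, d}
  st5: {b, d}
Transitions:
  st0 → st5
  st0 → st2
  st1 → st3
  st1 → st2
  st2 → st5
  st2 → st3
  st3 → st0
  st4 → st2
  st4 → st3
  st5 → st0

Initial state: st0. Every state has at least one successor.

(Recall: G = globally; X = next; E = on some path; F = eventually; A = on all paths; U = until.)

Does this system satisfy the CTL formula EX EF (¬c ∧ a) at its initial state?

States satisfying EF (¬c ∧ a): {st0, st1, st2, st3, st4, st5}.
States satisfying EX EF (¬c ∧ a): {st0, st1, st2, st3, st4, st5}.
st0 ∈ Sat(EX EF (¬c ∧ a)).

Yes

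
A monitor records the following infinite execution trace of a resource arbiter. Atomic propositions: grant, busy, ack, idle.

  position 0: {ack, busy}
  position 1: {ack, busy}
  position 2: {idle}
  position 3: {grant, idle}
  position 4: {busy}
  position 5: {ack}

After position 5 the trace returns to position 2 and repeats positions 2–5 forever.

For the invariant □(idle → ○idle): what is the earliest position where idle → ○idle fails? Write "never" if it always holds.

3

Check idle → ○idle at each position in order: 0 ✓, 1 ✓, 2 ✓.
At position 3 the labels are {grant, idle} and the next position 4 has {busy}, so idle → ○idle is false there. This is the first violation.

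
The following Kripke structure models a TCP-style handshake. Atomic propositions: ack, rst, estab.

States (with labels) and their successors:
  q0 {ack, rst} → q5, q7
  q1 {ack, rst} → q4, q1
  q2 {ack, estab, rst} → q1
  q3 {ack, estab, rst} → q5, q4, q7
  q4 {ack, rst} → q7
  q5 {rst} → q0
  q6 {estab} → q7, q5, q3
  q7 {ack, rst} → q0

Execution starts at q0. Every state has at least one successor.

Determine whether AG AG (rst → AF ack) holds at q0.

States satisfying AG (rst → AF ack): {q0, q1, q2, q3, q4, q5, q6, q7}.
States satisfying AG AG (rst → AF ack): {q0, q1, q2, q3, q4, q5, q6, q7}.
Every state reachable from q0 satisfies AG (rst → AF ack).
q0 ∈ Sat(AG AG (rst → AF ack)).

Holds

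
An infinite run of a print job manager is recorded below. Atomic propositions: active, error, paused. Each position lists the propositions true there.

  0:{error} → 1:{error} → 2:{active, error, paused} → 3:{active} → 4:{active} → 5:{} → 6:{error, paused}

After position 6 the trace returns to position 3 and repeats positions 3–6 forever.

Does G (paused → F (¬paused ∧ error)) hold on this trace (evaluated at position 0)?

Does not hold

paused → F (¬paused ∧ error) must hold at every position from 0 onward. It fails at position 2, so G (paused → F (¬paused ∧ error)) is false.
Positions where paused holds: 2, 6.
Check F (¬paused ∧ error) at each: 2→fails, 6→fails.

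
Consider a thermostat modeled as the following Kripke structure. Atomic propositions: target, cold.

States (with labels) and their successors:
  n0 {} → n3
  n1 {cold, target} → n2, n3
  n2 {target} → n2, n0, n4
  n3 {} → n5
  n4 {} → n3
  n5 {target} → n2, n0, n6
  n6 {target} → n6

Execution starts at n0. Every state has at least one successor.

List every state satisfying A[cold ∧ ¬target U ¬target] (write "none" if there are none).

States satisfying cold ∧ ¬target: ∅.
States satisfying ¬target: {n0, n3, n4}.
States satisfying A[cold ∧ ¬target U ¬target]: {n0, n3, n4}.

{n0, n3, n4}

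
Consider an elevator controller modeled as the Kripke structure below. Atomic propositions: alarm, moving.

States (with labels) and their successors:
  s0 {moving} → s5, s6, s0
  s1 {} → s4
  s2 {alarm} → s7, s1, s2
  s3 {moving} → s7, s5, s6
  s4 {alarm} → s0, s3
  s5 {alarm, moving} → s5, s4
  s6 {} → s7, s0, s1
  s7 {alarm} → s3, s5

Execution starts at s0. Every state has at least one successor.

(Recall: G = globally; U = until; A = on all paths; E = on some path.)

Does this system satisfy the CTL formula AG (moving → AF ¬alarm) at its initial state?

Violated

States satisfying moving → AF ¬alarm: {s0, s1, s2, s3, s4, s6, s7}.
States satisfying AG (moving → AF ¬alarm): ∅.
s5 is reachable from s0 and violates moving → AF ¬alarm, so AG fails at s0.
s0 ∉ Sat(AG (moving → AF ¬alarm)).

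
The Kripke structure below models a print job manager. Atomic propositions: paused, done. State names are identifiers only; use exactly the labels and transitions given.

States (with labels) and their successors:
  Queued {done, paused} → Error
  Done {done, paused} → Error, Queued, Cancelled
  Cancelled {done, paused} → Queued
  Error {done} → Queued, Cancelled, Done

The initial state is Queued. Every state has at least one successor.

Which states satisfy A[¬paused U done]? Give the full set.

{Queued, Done, Cancelled, Error}

States satisfying ¬paused: {Error}.
States satisfying done: {Queued, Done, Cancelled, Error}.
States satisfying A[¬paused U done]: {Queued, Done, Cancelled, Error}.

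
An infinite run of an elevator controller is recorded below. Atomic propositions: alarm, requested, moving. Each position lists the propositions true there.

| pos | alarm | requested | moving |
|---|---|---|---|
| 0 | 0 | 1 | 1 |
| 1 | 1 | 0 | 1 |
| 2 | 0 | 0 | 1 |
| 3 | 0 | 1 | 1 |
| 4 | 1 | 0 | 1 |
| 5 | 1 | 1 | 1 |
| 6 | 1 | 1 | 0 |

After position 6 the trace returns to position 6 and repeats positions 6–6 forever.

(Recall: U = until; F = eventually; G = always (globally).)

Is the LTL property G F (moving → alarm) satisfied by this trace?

Holds

F (moving → alarm) holds at every position 0..6, and those are all positions ever visited, so G F (moving → alarm) holds.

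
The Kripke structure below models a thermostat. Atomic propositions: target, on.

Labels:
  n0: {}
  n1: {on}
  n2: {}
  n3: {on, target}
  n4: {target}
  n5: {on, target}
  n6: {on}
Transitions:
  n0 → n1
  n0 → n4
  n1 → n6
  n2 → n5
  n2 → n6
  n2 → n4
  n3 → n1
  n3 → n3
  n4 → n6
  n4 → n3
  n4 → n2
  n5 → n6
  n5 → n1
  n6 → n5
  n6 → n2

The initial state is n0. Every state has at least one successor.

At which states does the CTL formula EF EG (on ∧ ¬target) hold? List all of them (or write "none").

States satisfying EG (on ∧ ¬target): ∅.
States satisfying EF EG (on ∧ ¬target): ∅.

none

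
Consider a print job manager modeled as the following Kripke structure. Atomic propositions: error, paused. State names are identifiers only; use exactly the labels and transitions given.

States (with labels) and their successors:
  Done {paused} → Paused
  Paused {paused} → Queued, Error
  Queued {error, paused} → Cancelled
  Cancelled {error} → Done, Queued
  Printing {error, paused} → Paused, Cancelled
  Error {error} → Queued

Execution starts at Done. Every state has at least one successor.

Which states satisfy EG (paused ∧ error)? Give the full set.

none

States satisfying paused ∧ error: {Queued, Printing}.
States satisfying EG (paused ∧ error): ∅.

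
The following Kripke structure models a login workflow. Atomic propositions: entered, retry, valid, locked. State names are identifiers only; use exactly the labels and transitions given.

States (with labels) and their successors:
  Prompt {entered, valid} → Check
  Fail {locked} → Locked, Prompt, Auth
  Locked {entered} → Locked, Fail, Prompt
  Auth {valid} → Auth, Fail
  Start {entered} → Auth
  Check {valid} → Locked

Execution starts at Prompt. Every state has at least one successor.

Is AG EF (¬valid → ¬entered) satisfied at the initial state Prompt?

States satisfying EF (¬valid → ¬entered): {Prompt, Fail, Locked, Auth, Start, Check}.
States satisfying AG EF (¬valid → ¬entered): {Prompt, Fail, Locked, Auth, Start, Check}.
Every state reachable from Prompt satisfies EF (¬valid → ¬entered).
Prompt ∈ Sat(AG EF (¬valid → ¬entered)).

Yes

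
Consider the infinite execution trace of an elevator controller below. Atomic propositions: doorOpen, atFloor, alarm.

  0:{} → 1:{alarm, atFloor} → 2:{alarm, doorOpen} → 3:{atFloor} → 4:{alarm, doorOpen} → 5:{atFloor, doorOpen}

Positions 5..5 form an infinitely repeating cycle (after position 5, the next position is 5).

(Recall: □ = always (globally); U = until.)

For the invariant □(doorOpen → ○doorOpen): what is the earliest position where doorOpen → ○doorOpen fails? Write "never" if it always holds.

Check doorOpen → ○doorOpen at each position in order: 0 ✓, 1 ✓.
At position 2 the labels are {alarm, doorOpen} and the next position 3 has {atFloor}, so doorOpen → ○doorOpen is false there. This is the first violation.

2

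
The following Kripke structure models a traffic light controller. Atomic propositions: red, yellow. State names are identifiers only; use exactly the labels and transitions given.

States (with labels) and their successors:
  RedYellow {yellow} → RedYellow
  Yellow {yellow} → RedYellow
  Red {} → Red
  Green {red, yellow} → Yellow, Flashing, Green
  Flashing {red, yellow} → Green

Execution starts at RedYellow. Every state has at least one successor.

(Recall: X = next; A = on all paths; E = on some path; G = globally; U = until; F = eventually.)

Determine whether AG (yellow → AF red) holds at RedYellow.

States satisfying yellow → AF red: {Red, Green, Flashing}.
States satisfying AG (yellow → AF red): {Red}.
RedYellow is reachable from RedYellow and violates yellow → AF red, so AG fails at RedYellow.
RedYellow ∉ Sat(AG (yellow → AF red)).

Violated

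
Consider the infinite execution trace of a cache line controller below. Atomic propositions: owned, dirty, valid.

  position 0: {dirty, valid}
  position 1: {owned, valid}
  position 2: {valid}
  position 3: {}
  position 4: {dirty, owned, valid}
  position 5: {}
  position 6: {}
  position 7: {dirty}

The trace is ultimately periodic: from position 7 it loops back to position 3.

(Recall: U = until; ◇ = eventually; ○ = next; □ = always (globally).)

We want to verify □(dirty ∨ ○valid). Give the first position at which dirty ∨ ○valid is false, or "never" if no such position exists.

Check dirty ∨ ○valid at each position in order: 0 ✓, 1 ✓.
At position 2 the labels are {valid} and the next position 3 has {}, so dirty ∨ ○valid is false there. This is the first violation.

2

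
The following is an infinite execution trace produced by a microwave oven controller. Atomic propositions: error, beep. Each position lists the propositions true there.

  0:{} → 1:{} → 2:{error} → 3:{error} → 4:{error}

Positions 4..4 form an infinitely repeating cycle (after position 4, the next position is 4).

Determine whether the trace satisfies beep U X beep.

No

Walking from position 0: at position 0, X beep has not yet held and beep fails, so beep U X beep is false.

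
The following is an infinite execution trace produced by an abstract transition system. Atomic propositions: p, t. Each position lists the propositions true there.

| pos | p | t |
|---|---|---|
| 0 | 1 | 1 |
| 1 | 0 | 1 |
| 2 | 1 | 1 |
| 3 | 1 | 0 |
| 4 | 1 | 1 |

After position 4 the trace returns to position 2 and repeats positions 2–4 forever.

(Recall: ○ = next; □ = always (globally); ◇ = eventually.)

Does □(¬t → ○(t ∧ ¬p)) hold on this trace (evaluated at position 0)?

¬t → ○(t ∧ ¬p) must hold at every position from 0 onward. It fails at position 3, so □(¬t → ○(t ∧ ¬p)) is false.
Positions where ¬t holds: 3.
Check ○(t ∧ ¬p) at each: 3→fails.

No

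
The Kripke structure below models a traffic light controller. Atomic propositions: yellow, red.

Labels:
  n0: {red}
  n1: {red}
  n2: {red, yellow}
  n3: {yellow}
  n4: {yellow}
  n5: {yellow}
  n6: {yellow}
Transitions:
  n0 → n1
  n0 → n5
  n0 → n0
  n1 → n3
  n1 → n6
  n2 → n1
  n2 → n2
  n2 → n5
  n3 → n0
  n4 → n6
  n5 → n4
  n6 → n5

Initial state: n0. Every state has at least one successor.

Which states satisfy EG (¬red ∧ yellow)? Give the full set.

{n4, n5, n6}

States satisfying ¬red ∧ yellow: {n3, n4, n5, n6}.
States satisfying EG (¬red ∧ yellow): {n4, n5, n6}.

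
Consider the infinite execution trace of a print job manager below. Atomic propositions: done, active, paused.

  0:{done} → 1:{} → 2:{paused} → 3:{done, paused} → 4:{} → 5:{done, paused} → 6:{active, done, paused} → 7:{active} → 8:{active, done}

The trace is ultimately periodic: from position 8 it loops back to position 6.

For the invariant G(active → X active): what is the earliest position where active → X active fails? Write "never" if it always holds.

never

active → X active holds at every position 0..8, and those are all the positions the trace ever visits, so the invariant G(active → X active) is never violated.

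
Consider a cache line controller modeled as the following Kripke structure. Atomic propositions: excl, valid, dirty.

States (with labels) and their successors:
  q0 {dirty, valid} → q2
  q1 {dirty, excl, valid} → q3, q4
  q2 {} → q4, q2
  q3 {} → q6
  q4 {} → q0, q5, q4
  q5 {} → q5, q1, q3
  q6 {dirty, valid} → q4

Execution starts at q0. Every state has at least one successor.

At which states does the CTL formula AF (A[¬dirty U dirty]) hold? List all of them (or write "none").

States satisfying A[¬dirty U dirty]: {q0, q1, q3, q6}.
States satisfying AF (A[¬dirty U dirty]): {q0, q1, q3, q6}.

{q0, q1, q3, q6}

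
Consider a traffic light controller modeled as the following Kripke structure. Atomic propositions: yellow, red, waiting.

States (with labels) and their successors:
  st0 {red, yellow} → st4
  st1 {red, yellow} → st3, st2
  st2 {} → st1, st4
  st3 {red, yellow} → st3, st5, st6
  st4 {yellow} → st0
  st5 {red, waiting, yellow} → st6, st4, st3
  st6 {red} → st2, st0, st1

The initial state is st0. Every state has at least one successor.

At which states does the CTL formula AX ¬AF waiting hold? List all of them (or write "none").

{st0, st1, st2, st4, st5, st6}

States satisfying ¬AF waiting: {st0, st1, st2, st3, st4, st6}.
States satisfying AX ¬AF waiting: {st0, st1, st2, st4, st5, st6}.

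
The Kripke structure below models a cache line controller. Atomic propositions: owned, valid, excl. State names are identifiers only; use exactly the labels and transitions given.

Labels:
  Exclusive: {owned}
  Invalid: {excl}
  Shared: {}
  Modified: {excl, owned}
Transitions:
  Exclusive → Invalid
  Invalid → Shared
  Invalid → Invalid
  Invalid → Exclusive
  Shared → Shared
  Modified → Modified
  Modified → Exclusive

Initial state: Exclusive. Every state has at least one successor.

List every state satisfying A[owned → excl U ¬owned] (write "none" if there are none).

States satisfying owned → excl: {Invalid, Shared, Modified}.
States satisfying ¬owned: {Invalid, Shared}.
States satisfying A[owned → excl U ¬owned]: {Invalid, Shared}.

{Invalid, Shared}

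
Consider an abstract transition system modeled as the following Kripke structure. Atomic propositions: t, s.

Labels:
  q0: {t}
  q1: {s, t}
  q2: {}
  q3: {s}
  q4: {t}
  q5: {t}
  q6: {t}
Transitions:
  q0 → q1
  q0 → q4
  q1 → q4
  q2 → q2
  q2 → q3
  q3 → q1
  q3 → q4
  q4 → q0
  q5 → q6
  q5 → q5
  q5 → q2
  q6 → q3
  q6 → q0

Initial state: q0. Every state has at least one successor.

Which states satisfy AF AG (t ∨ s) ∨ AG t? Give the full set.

States satisfying AG (t ∨ s): {q0, q1, q3, q4, q6}.
States satisfying AF AG (t ∨ s): {q0, q1, q3, q4, q6}.
States satisfying t: {q0, q1, q4, q5, q6}.
States satisfying AG t: {q0, q1, q4}.
States satisfying AF AG (t ∨ s) ∨ AG t: {q0, q1, q3, q4, q6}.

{q0, q1, q3, q4, q6}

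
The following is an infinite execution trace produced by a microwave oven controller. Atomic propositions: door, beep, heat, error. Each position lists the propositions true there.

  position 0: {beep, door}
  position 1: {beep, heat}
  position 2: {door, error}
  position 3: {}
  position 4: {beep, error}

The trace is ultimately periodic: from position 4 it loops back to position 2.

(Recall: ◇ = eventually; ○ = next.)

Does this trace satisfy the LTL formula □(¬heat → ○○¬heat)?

Holds

¬heat → ○○¬heat holds at every position 0..4, and those are all positions ever visited, so □(¬heat → ○○¬heat) holds.
Positions where ¬heat holds: 0, 2, 3, 4.
Check ○○¬heat at each: 0→ok, 2→ok, 3→ok, 4→ok.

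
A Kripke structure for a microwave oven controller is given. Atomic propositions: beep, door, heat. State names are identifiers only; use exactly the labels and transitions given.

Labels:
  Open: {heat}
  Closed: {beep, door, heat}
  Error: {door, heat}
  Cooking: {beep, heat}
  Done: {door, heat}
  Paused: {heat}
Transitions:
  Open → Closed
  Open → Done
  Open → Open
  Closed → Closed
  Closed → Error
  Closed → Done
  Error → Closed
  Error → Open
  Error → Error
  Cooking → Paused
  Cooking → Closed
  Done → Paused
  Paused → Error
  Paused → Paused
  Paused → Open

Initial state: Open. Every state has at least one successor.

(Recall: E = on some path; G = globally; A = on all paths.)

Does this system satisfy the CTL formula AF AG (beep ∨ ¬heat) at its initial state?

No

States satisfying AG (beep ∨ ¬heat): ∅.
States satisfying AF AG (beep ∨ ¬heat): ∅.
There is a path from Open along which AG (beep ∨ ¬heat) never holds.
Open ∉ Sat(AF AG (beep ∨ ¬heat)).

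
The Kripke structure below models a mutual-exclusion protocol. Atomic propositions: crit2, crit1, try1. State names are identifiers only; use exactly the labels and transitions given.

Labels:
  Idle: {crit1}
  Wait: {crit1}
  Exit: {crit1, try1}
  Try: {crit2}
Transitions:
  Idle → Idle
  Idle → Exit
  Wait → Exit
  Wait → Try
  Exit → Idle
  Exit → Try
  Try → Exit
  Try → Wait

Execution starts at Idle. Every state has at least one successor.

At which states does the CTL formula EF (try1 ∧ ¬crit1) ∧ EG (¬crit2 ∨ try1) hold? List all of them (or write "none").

none

States satisfying try1 ∧ ¬crit1: ∅.
States satisfying EF (try1 ∧ ¬crit1): ∅.
States satisfying ¬crit2 ∨ try1: {Idle, Wait, Exit}.
States satisfying EG (¬crit2 ∨ try1): {Idle, Wait, Exit}.
States satisfying EF (try1 ∧ ¬crit1) ∧ EG (¬crit2 ∨ try1): ∅.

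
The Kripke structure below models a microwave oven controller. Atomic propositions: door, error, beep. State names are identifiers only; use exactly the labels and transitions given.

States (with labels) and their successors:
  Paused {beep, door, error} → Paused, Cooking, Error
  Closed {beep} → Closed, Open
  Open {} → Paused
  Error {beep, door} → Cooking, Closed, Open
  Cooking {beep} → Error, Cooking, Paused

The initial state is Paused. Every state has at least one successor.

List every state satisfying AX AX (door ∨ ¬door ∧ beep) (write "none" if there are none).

{Open}

States satisfying AX (door ∨ ¬door ∧ beep): {Paused, Open, Cooking}.
States satisfying AX AX (door ∨ ¬door ∧ beep): {Open}.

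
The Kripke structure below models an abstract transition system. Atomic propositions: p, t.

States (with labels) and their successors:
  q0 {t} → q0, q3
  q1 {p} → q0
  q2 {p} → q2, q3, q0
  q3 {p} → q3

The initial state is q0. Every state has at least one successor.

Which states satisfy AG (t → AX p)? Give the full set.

States satisfying t → AX p: {q1, q2, q3}.
States satisfying AG (t → AX p): {q3}.

{q3}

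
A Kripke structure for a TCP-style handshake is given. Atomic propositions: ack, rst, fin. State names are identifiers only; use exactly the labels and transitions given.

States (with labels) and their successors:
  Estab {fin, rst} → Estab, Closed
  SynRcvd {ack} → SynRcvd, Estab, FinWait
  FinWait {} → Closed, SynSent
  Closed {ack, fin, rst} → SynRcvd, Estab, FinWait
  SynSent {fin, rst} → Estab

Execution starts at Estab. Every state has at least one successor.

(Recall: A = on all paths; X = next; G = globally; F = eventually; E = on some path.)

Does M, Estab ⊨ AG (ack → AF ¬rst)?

States satisfying ack → AF ¬rst: {Estab, SynRcvd, FinWait, SynSent}.
States satisfying AG (ack → AF ¬rst): ∅.
Closed is reachable from Estab and violates ack → AF ¬rst, so AG fails at Estab.
Estab ∉ Sat(AG (ack → AF ¬rst)).

No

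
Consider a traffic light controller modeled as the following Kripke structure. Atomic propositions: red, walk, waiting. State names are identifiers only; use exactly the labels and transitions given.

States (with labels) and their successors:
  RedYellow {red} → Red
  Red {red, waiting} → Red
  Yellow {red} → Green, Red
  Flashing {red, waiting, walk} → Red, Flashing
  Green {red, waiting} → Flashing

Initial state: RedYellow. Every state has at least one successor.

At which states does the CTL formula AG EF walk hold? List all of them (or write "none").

States satisfying EF walk: {Yellow, Flashing, Green}.
States satisfying AG EF walk: ∅.

none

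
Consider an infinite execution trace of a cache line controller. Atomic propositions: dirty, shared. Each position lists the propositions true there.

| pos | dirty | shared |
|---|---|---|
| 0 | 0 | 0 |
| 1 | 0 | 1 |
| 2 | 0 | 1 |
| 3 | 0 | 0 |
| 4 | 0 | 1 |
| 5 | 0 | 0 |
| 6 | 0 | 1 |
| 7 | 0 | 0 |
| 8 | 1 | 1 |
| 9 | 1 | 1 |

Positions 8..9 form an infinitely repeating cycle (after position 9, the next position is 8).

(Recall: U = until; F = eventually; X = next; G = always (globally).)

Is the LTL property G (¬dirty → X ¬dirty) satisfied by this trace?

Violated

¬dirty → X ¬dirty must hold at every position from 0 onward. It fails at position 7, so G (¬dirty → X ¬dirty) is false.
Positions where ¬dirty holds: 0, 1, 2, 3, 4, 5, 6, 7.
Check X ¬dirty at each: 0→ok, 1→ok, 2→ok, 3→ok, 4→ok, 5→ok, 6→ok, 7→fails.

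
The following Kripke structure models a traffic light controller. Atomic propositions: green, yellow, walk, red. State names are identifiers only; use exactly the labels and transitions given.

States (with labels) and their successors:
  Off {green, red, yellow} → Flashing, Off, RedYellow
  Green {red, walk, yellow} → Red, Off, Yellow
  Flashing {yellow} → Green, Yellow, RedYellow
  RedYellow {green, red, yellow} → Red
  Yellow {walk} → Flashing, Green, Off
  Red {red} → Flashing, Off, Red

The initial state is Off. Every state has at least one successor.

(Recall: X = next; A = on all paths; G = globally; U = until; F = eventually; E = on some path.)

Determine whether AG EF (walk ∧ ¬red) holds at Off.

Yes

States satisfying EF (walk ∧ ¬red): {Off, Green, Flashing, RedYellow, Yellow, Red}.
States satisfying AG EF (walk ∧ ¬red): {Off, Green, Flashing, RedYellow, Yellow, Red}.
Every state reachable from Off satisfies EF (walk ∧ ¬red).
Off ∈ Sat(AG EF (walk ∧ ¬red)).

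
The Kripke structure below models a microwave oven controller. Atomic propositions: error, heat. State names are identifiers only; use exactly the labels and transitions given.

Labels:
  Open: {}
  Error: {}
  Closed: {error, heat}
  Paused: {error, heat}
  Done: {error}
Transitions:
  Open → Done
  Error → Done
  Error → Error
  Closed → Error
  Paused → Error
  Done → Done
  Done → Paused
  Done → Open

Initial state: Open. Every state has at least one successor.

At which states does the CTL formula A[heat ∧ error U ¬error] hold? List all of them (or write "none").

States satisfying heat ∧ error: {Closed, Paused}.
States satisfying ¬error: {Open, Error}.
States satisfying A[heat ∧ error U ¬error]: {Open, Error, Closed, Paused}.

{Open, Error, Closed, Paused}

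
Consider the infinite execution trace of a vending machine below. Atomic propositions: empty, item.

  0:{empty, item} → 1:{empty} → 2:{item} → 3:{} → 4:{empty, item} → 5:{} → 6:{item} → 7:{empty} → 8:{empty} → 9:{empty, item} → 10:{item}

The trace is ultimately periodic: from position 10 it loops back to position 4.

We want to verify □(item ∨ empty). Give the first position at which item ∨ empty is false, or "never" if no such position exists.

Check item ∨ empty at each position in order: 0 ✓, 1 ✓, 2 ✓.
At position 3 the labels are {}, so item ∨ empty is false there. This is the first violation.

3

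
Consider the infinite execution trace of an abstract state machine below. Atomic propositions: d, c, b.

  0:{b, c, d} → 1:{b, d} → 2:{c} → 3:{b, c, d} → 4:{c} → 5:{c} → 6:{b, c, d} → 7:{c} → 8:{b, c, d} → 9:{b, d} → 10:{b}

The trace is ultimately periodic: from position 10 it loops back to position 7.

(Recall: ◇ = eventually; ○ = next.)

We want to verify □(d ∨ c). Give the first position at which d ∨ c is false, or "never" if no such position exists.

10

Check d ∨ c at each position in order: 0 ✓, 1 ✓, 2 ✓, 3 ✓, 4 ✓, 5 ✓, 6 ✓, 7 ✓, 8 ✓, 9 ✓.
At position 10 the labels are {b}, so d ∨ c is false there. This is the first violation.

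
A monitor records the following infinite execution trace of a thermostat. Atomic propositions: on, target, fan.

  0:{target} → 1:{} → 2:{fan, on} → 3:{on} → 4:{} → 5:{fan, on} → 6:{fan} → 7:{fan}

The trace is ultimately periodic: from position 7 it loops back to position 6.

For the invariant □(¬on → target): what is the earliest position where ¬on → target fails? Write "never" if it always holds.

1

Check ¬on → target at each position in order: 0 ✓.
At position 1 the labels are {}, so ¬on → target is false there. This is the first violation.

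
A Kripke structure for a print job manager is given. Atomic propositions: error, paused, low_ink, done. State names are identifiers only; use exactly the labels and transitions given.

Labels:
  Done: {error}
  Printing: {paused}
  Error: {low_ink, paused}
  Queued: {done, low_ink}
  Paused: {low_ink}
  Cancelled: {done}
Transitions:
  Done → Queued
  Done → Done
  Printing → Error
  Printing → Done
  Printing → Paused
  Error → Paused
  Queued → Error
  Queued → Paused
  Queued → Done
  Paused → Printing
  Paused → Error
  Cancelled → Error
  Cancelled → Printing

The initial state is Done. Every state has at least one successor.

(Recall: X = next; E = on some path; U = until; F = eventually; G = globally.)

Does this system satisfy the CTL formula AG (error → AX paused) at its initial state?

Does not hold

States satisfying error → AX paused: {Printing, Error, Queued, Paused, Cancelled}.
States satisfying AG (error → AX paused): ∅.
Done is reachable from Done and violates error → AX paused, so AG fails at Done.
Done ∉ Sat(AG (error → AX paused)).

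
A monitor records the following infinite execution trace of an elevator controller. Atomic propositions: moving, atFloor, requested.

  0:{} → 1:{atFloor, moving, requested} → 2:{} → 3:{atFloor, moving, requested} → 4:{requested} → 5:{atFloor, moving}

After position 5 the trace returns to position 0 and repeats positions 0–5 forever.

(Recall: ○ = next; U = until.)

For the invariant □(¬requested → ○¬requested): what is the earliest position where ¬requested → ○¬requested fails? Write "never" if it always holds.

At position 0 the labels are {} and the next position 1 has {atFloor, moving, requested}, so ¬requested → ○¬requested is false there. This is the first violation.

0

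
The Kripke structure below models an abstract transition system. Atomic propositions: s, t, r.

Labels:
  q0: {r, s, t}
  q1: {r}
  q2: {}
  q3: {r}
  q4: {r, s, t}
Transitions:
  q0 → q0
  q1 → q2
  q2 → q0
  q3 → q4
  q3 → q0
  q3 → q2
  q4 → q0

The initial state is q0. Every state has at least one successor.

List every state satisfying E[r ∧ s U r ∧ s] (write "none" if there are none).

States satisfying r ∧ s: {q0, q4}.
States satisfying E[r ∧ s U r ∧ s]: {q0, q4}.

{q0, q4}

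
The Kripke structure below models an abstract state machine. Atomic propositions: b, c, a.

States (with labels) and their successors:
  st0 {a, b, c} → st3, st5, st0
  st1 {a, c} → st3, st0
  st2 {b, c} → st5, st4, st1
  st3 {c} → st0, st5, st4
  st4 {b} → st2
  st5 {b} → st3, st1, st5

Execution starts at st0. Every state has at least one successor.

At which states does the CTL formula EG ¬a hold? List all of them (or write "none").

{st2, st3, st4, st5}

States satisfying ¬a: {st2, st3, st4, st5}.
States satisfying EG ¬a: {st2, st3, st4, st5}.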